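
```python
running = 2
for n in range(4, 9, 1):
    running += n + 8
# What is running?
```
Trace:
  running=2
  running=14, n=4
  running=27, n=5
  running=41, n=6
  running=56, n=7
  running=72, n=8

Final answer: 72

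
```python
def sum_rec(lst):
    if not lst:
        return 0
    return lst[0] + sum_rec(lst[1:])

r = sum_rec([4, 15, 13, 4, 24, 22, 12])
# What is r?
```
Call trace:
sum_rec(lst=[4, 15, 13, 4, 24, 22, 12])
  sum_rec(lst=[15, 13, 4, 24, 22, 12])
    sum_rec(lst=[13, 4, 24, 22, 12])
      sum_rec(lst=[4, 24, 22, 12])
        sum_rec(lst=[24, 22, 12])
          sum_rec(lst=[22, 12])
            sum_rec(lst=[12])
              sum_rec(lst=[])
              -> return 0
            -> return 12
          -> return 34
        -> return 58
      -> return 62
    -> return 75
  -> return 90
-> return 94

Final answer: 94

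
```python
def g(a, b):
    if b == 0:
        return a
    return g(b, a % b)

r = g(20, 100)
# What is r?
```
Call trace:
g(a=20, b=100)
  g(a=100, b=20)
    g(a=20, b=0)
    -> return 20
  -> return 20
-> return 20

Final answer: 20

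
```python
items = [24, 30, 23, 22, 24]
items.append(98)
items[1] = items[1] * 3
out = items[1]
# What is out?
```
Trace:
  items=[24, 30, 23, 22, 24]
  items=[24, 30, 23, 22, 24, 98]
  items=[24, 90, 23, 22, 24, 98]
  items=[24, 90, 23, 22, 24, 98], out=90

Final answer: 90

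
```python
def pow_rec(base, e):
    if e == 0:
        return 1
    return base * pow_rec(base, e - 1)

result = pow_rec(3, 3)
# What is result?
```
Call trace:
pow_rec(base=3, e=3)
  pow_rec(base=3, e=2)
    pow_rec(base=3, e=1)
      pow_rec(base=3, e=0)
      -> return 1
    -> return 3
  -> return 9
-> return 27

Final answer: 27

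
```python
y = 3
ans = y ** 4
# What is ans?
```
Trace:
  y=3
  y=3, ans=81

Final answer: 81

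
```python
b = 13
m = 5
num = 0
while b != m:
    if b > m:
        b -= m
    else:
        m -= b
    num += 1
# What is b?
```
Trace:
  b=13
  b=13, m=5
  b=13, m=5, num=0
  b=8, m=5, num=1
  b=3, m=5, num=2
  b=3, m=2, num=3
  b=1, m=2, num=4
  b=1, m=1, num=5

Final answer: 1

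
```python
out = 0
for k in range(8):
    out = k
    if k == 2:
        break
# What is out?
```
Trace:
  out=0
  out=0, k=0
  out=1, k=1
  out=2, k=2

Final answer: 2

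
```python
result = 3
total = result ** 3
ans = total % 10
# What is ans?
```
Trace:
  result=3
  result=3, total=27
  result=3, total=27, ans=7

Final answer: 7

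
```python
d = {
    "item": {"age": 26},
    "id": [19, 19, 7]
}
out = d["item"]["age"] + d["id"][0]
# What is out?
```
Trace:
  d={'item': {'age': 26}, 'id': [19, 19, 7]}
  d={'item': {'age': 26}, 'id': [19, 19, 7]}, out=45

Final answer: 45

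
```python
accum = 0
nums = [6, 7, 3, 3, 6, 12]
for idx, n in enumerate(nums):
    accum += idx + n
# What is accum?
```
Trace:
  accum=0
  accum=6, idx=0, n=6
  accum=14, idx=1, n=7
  accum=19, idx=2, n=3
  accum=25, idx=3, n=3
  accum=35, idx=4, n=6
  accum=52, idx=5, n=12

Final answer: 52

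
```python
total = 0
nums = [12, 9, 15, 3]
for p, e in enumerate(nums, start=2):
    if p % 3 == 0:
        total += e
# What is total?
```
Trace:
  total=0
  total=0, p=2, e=12
  total=9, p=3, e=9
  total=9, p=4, e=15
  total=9, p=5, e=3

Final answer: 9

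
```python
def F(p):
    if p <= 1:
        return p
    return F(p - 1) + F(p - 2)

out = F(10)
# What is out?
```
Call trace (a repeated sub-call is expanded the first time; later identical calls just restate its return value):
F(p=10)
  F(p=9)
    F(p=8)
      F(p=7)
        F(p=6)
          F(p=5)
            F(p=4)
              F(p=3)
                F(p=2)
                  F(p=1)
                  -> return 1
                  F(p=0)
                  -> return 0
                -> return 1
                F(p=1)
                -> return 1
              -> return 2
              F(p=2) -> return 1  (same call as traced above)
            -> return 3
            F(p=3) -> return 2  (same call as traced above)
          -> return 5
          F(p=4) -> return 3  (same call as traced above)
        -> return 8
        F(p=5) -> return 5  (same call as traced above)
      -> return 13
      F(p=6) -> return 8  (same call as traced above)
    -> return 21
    F(p=7) -> return 13  (same call as traced above)
  -> return 34
  F(p=8) -> return 21  (same call as traced above)
-> return 55

Final answer: 55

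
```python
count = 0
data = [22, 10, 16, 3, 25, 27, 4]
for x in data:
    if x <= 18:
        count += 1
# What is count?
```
Trace:
  count=0
  count=0, x=22
  count=1, x=10
  count=2, x=16
  count=3, x=3
  count=3, x=25
  count=3, x=27
  count=4, x=4

Final answer: 4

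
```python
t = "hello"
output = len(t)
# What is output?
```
Trace:
  t='hello'
  t='hello', output=5

Final answer: 5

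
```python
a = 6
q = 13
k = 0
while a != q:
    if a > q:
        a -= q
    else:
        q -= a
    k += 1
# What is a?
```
Trace:
  a=6
  a=6, q=13
  a=6, q=13, k=0
  a=6, q=7, k=1
  a=6, q=1, k=2
  a=5, q=1, k=3
  a=4, q=1, k=4
  a=3, q=1, k=5
  a=2, q=1, k=6
  a=1, q=1, k=7

Final answer: 1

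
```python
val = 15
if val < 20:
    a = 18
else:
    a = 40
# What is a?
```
Trace:
  val=15
  val=15, a=18

Final answer: 18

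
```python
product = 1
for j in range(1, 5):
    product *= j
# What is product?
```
Trace:
  product=1
  product=1, j=1
  product=2, j=2
  product=6, j=3
  product=24, j=4

Final answer: 24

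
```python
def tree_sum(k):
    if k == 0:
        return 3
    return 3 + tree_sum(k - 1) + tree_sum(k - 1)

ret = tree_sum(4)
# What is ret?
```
Call trace (a repeated sub-call is expanded the first time; later identical calls just restate its return value):
tree_sum(k=4)
  tree_sum(k=3)
    tree_sum(k=2)
      tree_sum(k=1)
        tree_sum(k=0)
        -> return 3
        tree_sum(k=0)
        -> return 3
      -> return 9
      tree_sum(k=1) -> return 9  (same call as traced above)
    -> return 21
    tree_sum(k=2) -> return 21  (same call as traced above)
  -> return 45
  tree_sum(k=3) -> return 45  (same call as traced above)
-> return 93

Final answer: 93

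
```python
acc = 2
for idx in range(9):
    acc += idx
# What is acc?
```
Trace:
  acc=2
  acc=2, idx=0
  acc=3, idx=1
  acc=5, idx=2
  acc=8, idx=3
  acc=12, idx=4
  acc=17, idx=5
  acc=23, idx=6
  acc=30, idx=7
  acc=38, idx=8

Final answer: 38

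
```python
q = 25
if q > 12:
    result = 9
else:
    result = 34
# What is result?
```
Trace:
  q=25
  q=25, result=9

Final answer: 9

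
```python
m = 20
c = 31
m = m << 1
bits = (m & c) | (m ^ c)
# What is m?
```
Trace:
  m=20
  m=20, c=31
  m=40, c=31
  m=40, c=31, bits=63

Final answer: 40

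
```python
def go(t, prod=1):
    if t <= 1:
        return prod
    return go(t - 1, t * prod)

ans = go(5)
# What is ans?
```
Call trace:
go(t=5, prod=1)
  go(t=4, prod=5)
    go(t=3, prod=20)
      go(t=2, prod=60)
        go(t=1, prod=120)
        -> return 120
      -> return 120
    -> return 120
  -> return 120
-> return 120

Final answer: 120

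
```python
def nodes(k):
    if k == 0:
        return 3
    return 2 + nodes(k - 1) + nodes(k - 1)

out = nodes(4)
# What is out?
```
Call trace (a repeated sub-call is expanded the first time; later identical calls just restate its return value):
nodes(k=4)
  nodes(k=3)
    nodes(k=2)
      nodes(k=1)
        nodes(k=0)
        -> return 3
        nodes(k=0)
        -> return 3
      -> return 8
      nodes(k=1) -> return 8  (same call as traced above)
    -> return 18
    nodes(k=2) -> return 18  (same call as traced above)
  -> return 38
  nodes(k=3) -> return 38  (same call as traced above)
-> return 78

Final answer: 78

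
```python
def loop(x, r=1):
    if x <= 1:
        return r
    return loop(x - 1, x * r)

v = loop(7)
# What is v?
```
Call trace:
loop(x=7, r=1)
  loop(x=6, r=7)
    loop(x=5, r=42)
      loop(x=4, r=210)
        loop(x=3, r=840)
          loop(x=2, r=2520)
            loop(x=1, r=5040)
            -> return 5040
          -> return 5040
        -> return 5040
      -> return 5040
    -> return 5040
  -> return 5040
-> return 5040

Final answer: 5040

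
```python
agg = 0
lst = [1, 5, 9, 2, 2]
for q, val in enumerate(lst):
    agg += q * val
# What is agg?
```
Trace:
  agg=0
  agg=0, q=0, val=1
  agg=5, q=1, val=5
  agg=23, q=2, val=9
  agg=29, q=3, val=2
  agg=37, q=4, val=2

Final answer: 37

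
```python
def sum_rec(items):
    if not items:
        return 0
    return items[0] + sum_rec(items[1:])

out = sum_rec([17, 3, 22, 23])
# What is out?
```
Call trace:
sum_rec(items=[17, 3, 22, 23])
  sum_rec(items=[3, 22, 23])
    sum_rec(items=[22, 23])
      sum_rec(items=[23])
        sum_rec(items=[])
        -> return 0
      -> return 23
    -> return 45
  -> return 48
-> return 65

Final answer: 65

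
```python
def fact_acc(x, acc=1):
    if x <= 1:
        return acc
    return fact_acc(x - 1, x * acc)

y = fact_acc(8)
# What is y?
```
Call trace:
fact_acc(x=8, acc=1)
  fact_acc(x=7, acc=8)
    fact_acc(x=6, acc=56)
      fact_acc(x=5, acc=336)
        fact_acc(x=4, acc=1680)
          fact_acc(x=3, acc=6720)
            fact_acc(x=2, acc=20160)
              fact_acc(x=1, acc=40320)
              -> return 40320
            -> return 40320
          -> return 40320
        -> return 40320
      -> return 40320
    -> return 40320
  -> return 40320
-> return 40320

Final answer: 40320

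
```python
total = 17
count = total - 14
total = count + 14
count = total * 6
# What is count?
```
Trace:
  total=17
  total=17, count=3
  total=17, count=3
  total=17, count=102

Final answer: 102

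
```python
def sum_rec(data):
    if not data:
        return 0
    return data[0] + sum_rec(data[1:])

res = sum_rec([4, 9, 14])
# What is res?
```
Call trace:
sum_rec(data=[4, 9, 14])
  sum_rec(data=[9, 14])
    sum_rec(data=[14])
      sum_rec(data=[])
      -> return 0
    -> return 14
  -> return 23
-> return 27

Final answer: 27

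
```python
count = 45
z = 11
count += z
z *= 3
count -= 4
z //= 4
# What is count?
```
Trace:
  count=45
  count=45, z=11
  count=56, z=11
  count=56, z=33
  count=52, z=33
  count=52, z=8

Final answer: 52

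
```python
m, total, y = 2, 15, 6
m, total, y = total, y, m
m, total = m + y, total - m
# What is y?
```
Trace:
  m=2, total=15, y=6
  m=15, total=6, y=2
  m=17, total=-9, y=2

Final answer: 2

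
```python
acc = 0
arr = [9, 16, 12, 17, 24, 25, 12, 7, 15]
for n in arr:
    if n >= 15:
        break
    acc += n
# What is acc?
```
Trace:
  acc=0
  acc=9, n=9
  acc=9, n=16

Final answer: 9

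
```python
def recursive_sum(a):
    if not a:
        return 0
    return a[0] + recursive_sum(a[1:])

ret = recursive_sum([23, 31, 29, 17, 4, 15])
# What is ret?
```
Call trace:
recursive_sum(a=[23, 31, 29, 17, 4, 15])
  recursive_sum(a=[31, 29, 17, 4, 15])
    recursive_sum(a=[29, 17, 4, 15])
      recursive_sum(a=[17, 4, 15])
        recursive_sum(a=[4, 15])
          recursive_sum(a=[15])
            recursive_sum(a=[])
            -> return 0
          -> return 15
        -> return 19
      -> return 36
    -> return 65
  -> return 96
-> return 119

Final answer: 119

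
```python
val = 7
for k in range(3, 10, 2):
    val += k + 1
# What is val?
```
Trace:
  val=7
  val=11, k=3
  val=17, k=5
  val=25, k=7
  val=35, k=9

Final answer: 35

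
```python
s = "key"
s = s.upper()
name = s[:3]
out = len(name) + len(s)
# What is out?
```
Trace:
  s='key'
  s='KEY'
  s='KEY', name='KEY'
  s='KEY', name='KEY', out=6

Final answer: 6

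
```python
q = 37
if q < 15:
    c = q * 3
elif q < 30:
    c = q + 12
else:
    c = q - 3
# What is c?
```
Trace:
  q=37
  q=37, c=34

Final answer: 34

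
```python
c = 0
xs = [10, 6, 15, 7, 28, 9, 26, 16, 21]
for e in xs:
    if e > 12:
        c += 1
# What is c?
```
Trace:
  c=0
  c=0, e=10
  c=0, e=6
  c=1, e=15
  c=1, e=7
  c=2, e=28
  c=2, e=9
  c=3, e=26
  c=4, e=16
  c=5, e=21

Final answer: 5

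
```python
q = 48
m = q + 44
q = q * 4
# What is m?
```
Trace:
  q=48
  q=48, m=92
  q=192, m=92

Final answer: 92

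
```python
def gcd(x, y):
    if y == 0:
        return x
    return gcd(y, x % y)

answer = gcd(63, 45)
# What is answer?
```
Call trace:
gcd(x=63, y=45)
  gcd(x=45, y=18)
    gcd(x=18, y=9)
      gcd(x=9, y=0)
      -> return 9
    -> return 9
  -> return 9
-> return 9

Final answer: 9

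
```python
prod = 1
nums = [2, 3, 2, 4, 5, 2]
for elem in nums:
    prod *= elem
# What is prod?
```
Trace:
  prod=1
  prod=2, elem=2
  prod=6, elem=3
  prod=12, elem=2
  prod=48, elem=4
  prod=240, elem=5
  prod=480, elem=2

Final answer: 480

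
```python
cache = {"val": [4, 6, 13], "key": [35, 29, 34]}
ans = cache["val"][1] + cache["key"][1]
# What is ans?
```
Trace:
  cache={'val': [4, 6, 13], 'key': [35, 29, 34]}
  cache={'val': [4, 6, 13], 'key': [35, 29, 34]}, ans=35

Final answer: 35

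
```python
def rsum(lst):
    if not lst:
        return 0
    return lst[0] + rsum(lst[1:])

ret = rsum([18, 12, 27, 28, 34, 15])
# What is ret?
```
Call trace:
rsum(lst=[18, 12, 27, 28, 34, 15])
  rsum(lst=[12, 27, 28, 34, 15])
    rsum(lst=[27, 28, 34, 15])
      rsum(lst=[28, 34, 15])
        rsum(lst=[34, 15])
          rsum(lst=[15])
            rsum(lst=[])
            -> return 0
          -> return 15
        -> return 49
      -> return 77
    -> return 104
  -> return 116
-> return 134

Final answer: 134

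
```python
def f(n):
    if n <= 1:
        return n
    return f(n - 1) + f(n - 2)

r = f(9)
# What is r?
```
Call trace (a repeated sub-call is expanded the first time; later identical calls just restate its return value):
f(n=9)
  f(n=8)
    f(n=7)
      f(n=6)
        f(n=5)
          f(n=4)
            f(n=3)
              f(n=2)
                f(n=1)
                -> return 1
                f(n=0)
                -> return 0
              -> return 1
              f(n=1)
              -> return 1
            -> return 2
            f(n=2) -> return 1  (same call as traced above)
          -> return 3
          f(n=3) -> return 2  (same call as traced above)
        -> return 5
        f(n=4) -> return 3  (same call as traced above)
      -> return 8
      f(n=5) -> return 5  (same call as traced above)
    -> return 13
    f(n=6) -> return 8  (same call as traced above)
  -> return 21
  f(n=7) -> return 13  (same call as traced above)
-> return 34

Final answer: 34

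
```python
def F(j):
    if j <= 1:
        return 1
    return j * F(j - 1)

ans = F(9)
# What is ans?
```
Call trace:
F(j=9)
  F(j=8)
    F(j=7)
      F(j=6)
        F(j=5)
          F(j=4)
            F(j=3)
              F(j=2)
                F(j=1)
                -> return 1
              -> return 2
            -> return 6
          -> return 24
        -> return 120
      -> return 720
    -> return 5040
  -> return 40320
-> return 362880

Final answer: 362880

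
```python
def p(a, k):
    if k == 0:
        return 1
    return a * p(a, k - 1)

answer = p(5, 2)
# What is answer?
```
Call trace:
p(a=5, k=2)
  p(a=5, k=1)
    p(a=5, k=0)
    -> return 1
  -> return 5
-> return 25

Final answer: 25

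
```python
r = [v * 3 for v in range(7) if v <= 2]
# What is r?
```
Trace:
  v=0
  v=1
  v=2
  v=3
  v=4
  v=5
  v=6
  r=[0, 3, 6]

Final answer: [0, 3, 6]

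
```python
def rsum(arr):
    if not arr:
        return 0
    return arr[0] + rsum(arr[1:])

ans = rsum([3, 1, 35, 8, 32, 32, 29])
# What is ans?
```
Call trace:
rsum(arr=[3, 1, 35, 8, 32, 32, 29])
  rsum(arr=[1, 35, 8, 32, 32, 29])
    rsum(arr=[35, 8, 32, 32, 29])
      rsum(arr=[8, 32, 32, 29])
        rsum(arr=[32, 32, 29])
          rsum(arr=[32, 29])
            rsum(arr=[29])
              rsum(arr=[])
              -> return 0
            -> return 29
          -> return 61
        -> return 93
      -> return 101
    -> return 136
  -> return 137
-> return 140

Final answer: 140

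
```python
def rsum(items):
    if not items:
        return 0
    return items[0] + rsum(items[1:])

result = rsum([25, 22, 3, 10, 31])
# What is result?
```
Call trace:
rsum(items=[25, 22, 3, 10, 31])
  rsum(items=[22, 3, 10, 31])
    rsum(items=[3, 10, 31])
      rsum(items=[10, 31])
        rsum(items=[31])
          rsum(items=[])
          -> return 0
        -> return 31
      -> return 41
    -> return 44
  -> return 66
-> return 91

Final answer: 91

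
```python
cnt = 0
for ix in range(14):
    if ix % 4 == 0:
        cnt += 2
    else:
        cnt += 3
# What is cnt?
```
Trace:
  cnt=0
  cnt=2, ix=0
  cnt=5, ix=1
  cnt=8, ix=2
  cnt=11, ix=3
  cnt=13, ix=4
  cnt=16, ix=5
  cnt=19, ix=6
  cnt=22, ix=7
  cnt=24, ix=8
  cnt=27, ix=9
  cnt=30, ix=10
  cnt=33, ix=11
  cnt=35, ix=12
  cnt=38, ix=13

Final answer: 38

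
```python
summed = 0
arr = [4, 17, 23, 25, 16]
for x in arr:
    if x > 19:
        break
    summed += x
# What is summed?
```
Trace:
  summed=0
  summed=4, x=4
  summed=21, x=17
  summed=21, x=23

Final answer: 21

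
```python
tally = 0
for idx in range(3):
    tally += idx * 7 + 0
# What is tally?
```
Trace:
  tally=0
  tally=0, idx=0
  tally=7, idx=1
  tally=21, idx=2

Final answer: 21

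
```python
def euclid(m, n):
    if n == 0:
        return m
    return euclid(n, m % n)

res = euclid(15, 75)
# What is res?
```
Call trace:
euclid(m=15, n=75)
  euclid(m=75, n=15)
    euclid(m=15, n=0)
    -> return 15
  -> return 15
-> return 15

Final answer: 15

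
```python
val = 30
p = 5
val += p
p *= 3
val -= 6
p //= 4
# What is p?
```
Trace:
  val=30
  val=30, p=5
  val=35, p=5
  val=35, p=15
  val=29, p=15
  val=29, p=3

Final answer: 3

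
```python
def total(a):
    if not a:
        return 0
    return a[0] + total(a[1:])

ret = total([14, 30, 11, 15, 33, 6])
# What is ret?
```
Call trace:
total(a=[14, 30, 11, 15, 33, 6])
  total(a=[30, 11, 15, 33, 6])
    total(a=[11, 15, 33, 6])
      total(a=[15, 33, 6])
        total(a=[33, 6])
          total(a=[6])
            total(a=[])
            -> return 0
          -> return 6
        -> return 39
      -> return 54
    -> return 65
  -> return 95
-> return 109

Final answer: 109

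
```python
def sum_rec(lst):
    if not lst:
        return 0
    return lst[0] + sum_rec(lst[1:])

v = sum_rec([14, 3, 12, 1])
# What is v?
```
Call trace:
sum_rec(lst=[14, 3, 12, 1])
  sum_rec(lst=[3, 12, 1])
    sum_rec(lst=[12, 1])
      sum_rec(lst=[1])
        sum_rec(lst=[])
        -> return 0
      -> return 1
    -> return 13
  -> return 16
-> return 30

Final answer: 30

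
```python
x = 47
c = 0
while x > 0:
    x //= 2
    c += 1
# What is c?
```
Trace:
  x=47
  x=47, c=0
  x=23, c=1
  x=11, c=2
  x=5, c=3
  x=2, c=4
  x=1, c=5
  x=0, c=6

Final answer: 6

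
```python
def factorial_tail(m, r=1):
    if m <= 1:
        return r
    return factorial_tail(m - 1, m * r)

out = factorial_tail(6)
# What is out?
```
Call trace:
factorial_tail(m=6, r=1)
  factorial_tail(m=5, r=6)
    factorial_tail(m=4, r=30)
      factorial_tail(m=3, r=120)
        factorial_tail(m=2, r=360)
          factorial_tail(m=1, r=720)
          -> return 720
        -> return 720
      -> return 720
    -> return 720
  -> return 720
-> return 720

Final answer: 720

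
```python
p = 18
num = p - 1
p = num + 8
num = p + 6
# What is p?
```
Trace:
  p=18
  p=18, num=17
  p=25, num=17
  p=25, num=31

Final answer: 25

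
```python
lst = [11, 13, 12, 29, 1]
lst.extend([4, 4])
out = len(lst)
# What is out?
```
Trace:
  lst=[11, 13, 12, 29, 1]
  lst=[11, 13, 12, 29, 1, 4, 4]
  lst=[11, 13, 12, 29, 1, 4, 4], out=7

Final answer: 7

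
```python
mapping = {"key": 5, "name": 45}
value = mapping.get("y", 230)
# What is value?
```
Trace:
  mapping={'key': 5, 'name': 45}
  mapping={'key': 5, 'name': 45}, value=230

Final answer: 230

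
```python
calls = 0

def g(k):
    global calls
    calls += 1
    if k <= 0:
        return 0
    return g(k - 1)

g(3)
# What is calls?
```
Call trace:
g(k=3)
  g(k=2)
    g(k=1)
      g(k=0)
      -> return 0
    -> return 0
  -> return 0
-> return 0

calls is incremented once per call. g is entered once for each k = 3, 2, 1, 0 (the k <= 0 call returns without recursing), i.e. 3 + 1 calls.
calls = 4

Final answer: 4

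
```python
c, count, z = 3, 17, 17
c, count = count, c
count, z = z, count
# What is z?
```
Trace:
  c=3, count=17, z=17
  c=17, count=3, z=17
  c=17, count=17, z=3

Final answer: 3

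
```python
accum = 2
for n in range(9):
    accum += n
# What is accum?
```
Trace:
  accum=2
  accum=2, n=0
  accum=3, n=1
  accum=5, n=2
  accum=8, n=3
  accum=12, n=4
  accum=17, n=5
  accum=23, n=6
  accum=30, n=7
  accum=38, n=8

Final answer: 38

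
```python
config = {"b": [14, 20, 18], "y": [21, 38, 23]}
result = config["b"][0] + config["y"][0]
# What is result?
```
Trace:
  config={'b': [14, 20, 18], 'y': [21, 38, 23]}
  config={'b': [14, 20, 18], 'y': [21, 38, 23]}, result=35

Final answer: 35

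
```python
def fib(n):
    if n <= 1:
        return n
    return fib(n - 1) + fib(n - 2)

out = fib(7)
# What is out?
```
Call trace (a repeated sub-call is expanded the first time; later identical calls just restate its return value):
fib(n=7)
  fib(n=6)
    fib(n=5)
      fib(n=4)
        fib(n=3)
          fib(n=2)
            fib(n=1)
            -> return 1
            fib(n=0)
            -> return 0
          -> return 1
          fib(n=1)
          -> return 1
        -> return 2
        fib(n=2) -> return 1  (same call as traced above)
      -> return 3
      fib(n=3) -> return 2  (same call as traced above)
    -> return 5
    fib(n=4) -> return 3  (same call as traced above)
  -> return 8
  fib(n=5) -> return 5  (same call as traced above)
-> return 13

Final answer: 13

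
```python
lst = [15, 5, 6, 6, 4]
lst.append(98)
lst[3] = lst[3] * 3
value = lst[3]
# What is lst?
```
Trace:
  lst=[15, 5, 6, 6, 4]
  lst=[15, 5, 6, 6, 4, 98]
  lst=[15, 5, 6, 18, 4, 98]
  lst=[15, 5, 6, 18, 4, 98], value=18

Final answer: [15, 5, 6, 18, 4, 98]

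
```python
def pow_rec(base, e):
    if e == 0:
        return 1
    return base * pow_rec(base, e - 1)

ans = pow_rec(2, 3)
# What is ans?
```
Call trace:
pow_rec(base=2, e=3)
  pow_rec(base=2, e=2)
    pow_rec(base=2, e=1)
      pow_rec(base=2, e=0)
      -> return 1
    -> return 2
  -> return 4
-> return 8

Final answer: 8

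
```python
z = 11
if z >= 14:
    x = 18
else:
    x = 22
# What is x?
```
Trace:
  z=11
  z=11, x=22

Final answer: 22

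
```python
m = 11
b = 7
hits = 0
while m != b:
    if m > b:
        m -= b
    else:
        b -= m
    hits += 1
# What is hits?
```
Trace:
  m=11
  m=11, b=7
  m=11, b=7, hits=0
  m=4, b=7, hits=1
  m=4, b=3, hits=2
  m=1, b=3, hits=3
  m=1, b=2, hits=4
  m=1, b=1, hits=5

Final answer: 5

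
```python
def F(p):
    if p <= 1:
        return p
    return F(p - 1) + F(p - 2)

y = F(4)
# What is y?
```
Call trace (a repeated sub-call is expanded the first time; later identical calls just restate its return value):
F(p=4)
  F(p=3)
    F(p=2)
      F(p=1)
      -> return 1
      F(p=0)
      -> return 0
    -> return 1
    F(p=1)
    -> return 1
  -> return 2
  F(p=2) -> return 1  (same call as traced above)
-> return 3

Final answer: 3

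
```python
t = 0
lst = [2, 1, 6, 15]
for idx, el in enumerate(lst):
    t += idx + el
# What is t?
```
Trace:
  t=0
  t=2, idx=0, el=2
  t=4, idx=1, el=1
  t=12, idx=2, el=6
  t=30, idx=3, el=15

Final answer: 30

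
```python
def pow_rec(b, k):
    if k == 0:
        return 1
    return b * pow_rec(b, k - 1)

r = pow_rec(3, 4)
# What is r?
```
Call trace:
pow_rec(b=3, k=4)
  pow_rec(b=3, k=3)
    pow_rec(b=3, k=2)
      pow_rec(b=3, k=1)
        pow_rec(b=3, k=0)
        -> return 1
      -> return 3
    -> return 9
  -> return 27
-> return 81

Final answer: 81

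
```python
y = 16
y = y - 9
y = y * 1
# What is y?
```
Trace:
  y=16
  y=7
  y=7

Final answer: 7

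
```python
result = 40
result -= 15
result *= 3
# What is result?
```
Trace:
  result=40
  result=25
  result=75

Final answer: 75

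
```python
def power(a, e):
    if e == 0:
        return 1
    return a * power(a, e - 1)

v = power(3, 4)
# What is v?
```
Call trace:
power(a=3, e=4)
  power(a=3, e=3)
    power(a=3, e=2)
      power(a=3, e=1)
        power(a=3, e=0)
        -> return 1
      -> return 3
    -> return 9
  -> return 27
-> return 81

Final answer: 81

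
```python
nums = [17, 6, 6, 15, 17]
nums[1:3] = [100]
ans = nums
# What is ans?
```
Trace:
  nums=[17, 6, 6, 15, 17]
  nums=[17, 100, 15, 17]
  nums=[17, 100, 15, 17], ans=[17, 100, 15, 17]

Final answer: [17, 100, 15, 17]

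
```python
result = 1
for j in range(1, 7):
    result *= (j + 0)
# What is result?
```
Trace:
  result=1
  result=1, j=1
  result=2, j=2
  result=6, j=3
  result=24, j=4
  result=120, j=5
  result=720, j=6

Final answer: 720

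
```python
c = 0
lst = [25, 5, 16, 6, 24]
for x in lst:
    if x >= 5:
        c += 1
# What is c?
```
Trace:
  c=0
  c=1, x=25
  c=2, x=5
  c=3, x=16
  c=4, x=6
  c=5, x=24

Final answer: 5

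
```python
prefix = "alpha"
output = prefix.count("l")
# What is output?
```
Trace:
  prefix='alpha'
  prefix='alpha', output=1

Final answer: 1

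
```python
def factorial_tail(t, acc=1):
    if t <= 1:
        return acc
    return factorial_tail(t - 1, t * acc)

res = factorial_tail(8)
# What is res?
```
Call trace:
factorial_tail(t=8, acc=1)
  factorial_tail(t=7, acc=8)
    factorial_tail(t=6, acc=56)
      factorial_tail(t=5, acc=336)
        factorial_tail(t=4, acc=1680)
          factorial_tail(t=3, acc=6720)
            factorial_tail(t=2, acc=20160)
              factorial_tail(t=1, acc=40320)
              -> return 40320
            -> return 40320
          -> return 40320
        -> return 40320
      -> return 40320
    -> return 40320
  -> return 40320
-> return 40320

Final answer: 40320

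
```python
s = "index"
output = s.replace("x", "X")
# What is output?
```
Trace:
  s='index'
  s='index', output='indeX'

Final answer: 'indeX'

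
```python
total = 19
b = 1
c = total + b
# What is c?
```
Trace:
  total=19
  total=19, b=1
  total=19, b=1, c=20

Final answer: 20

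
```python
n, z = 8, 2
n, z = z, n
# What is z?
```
Trace:
  n=8, z=2
  n=2, z=8

Final answer: 8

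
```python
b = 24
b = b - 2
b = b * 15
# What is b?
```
Trace:
  b=24
  b=22
  b=330

Final answer: 330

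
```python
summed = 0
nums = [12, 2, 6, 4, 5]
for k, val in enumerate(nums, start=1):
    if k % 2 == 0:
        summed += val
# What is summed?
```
Trace:
  summed=0
  summed=0, k=1, val=12
  summed=2, k=2, val=2
  summed=2, k=3, val=6
  summed=6, k=4, val=4
  summed=6, k=5, val=5

Final answer: 6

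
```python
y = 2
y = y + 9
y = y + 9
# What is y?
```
Trace:
  y=2
  y=11
  y=20

Final answer: 20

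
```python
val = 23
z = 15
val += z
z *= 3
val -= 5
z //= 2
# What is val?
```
Trace:
  val=23
  val=23, z=15
  val=38, z=15
  val=38, z=45
  val=33, z=45
  val=33, z=22

Final answer: 33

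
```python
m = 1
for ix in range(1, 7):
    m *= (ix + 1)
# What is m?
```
Trace:
  m=1
  m=2, ix=1
  m=6, ix=2
  m=24, ix=3
  m=120, ix=4
  m=720, ix=5
  m=5040, ix=6

Final answer: 5040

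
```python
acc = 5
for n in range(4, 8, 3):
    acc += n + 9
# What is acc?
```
Trace:
  acc=5
  acc=18, n=4
  acc=34, n=7

Final answer: 34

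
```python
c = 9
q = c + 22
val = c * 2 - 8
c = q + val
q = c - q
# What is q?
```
Trace:
  c=9
  c=9, q=31
  c=9, q=31, val=10
  c=41, q=31, val=10
  c=41, q=10, val=10

Final answer: 10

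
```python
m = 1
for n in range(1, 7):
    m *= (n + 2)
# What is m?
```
Trace:
  m=1
  m=3, n=1
  m=12, n=2
  m=60, n=3
  m=360, n=4
  m=2520, n=5
  m=20160, n=6

Final answer: 20160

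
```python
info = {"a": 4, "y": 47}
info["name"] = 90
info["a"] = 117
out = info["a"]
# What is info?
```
Trace:
  info={'a': 4, 'y': 47}
  info={'a': 4, 'y': 47, 'name': 90}
  info={'a': 117, 'y': 47, 'name': 90}
  info={'a': 117, 'y': 47, 'name': 90}, out=117

Final answer: {'a': 117, 'y': 47, 'name': 90}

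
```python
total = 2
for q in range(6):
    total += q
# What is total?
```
Trace:
  total=2
  total=2, q=0
  total=3, q=1
  total=5, q=2
  total=8, q=3
  total=12, q=4
  total=17, q=5

Final answer: 17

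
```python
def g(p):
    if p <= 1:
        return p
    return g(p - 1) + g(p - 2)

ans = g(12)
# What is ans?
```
Call trace (a repeated sub-call is expanded the first time; later identical calls just restate its return value):
g(p=12)
  g(p=11)
    g(p=10)
      g(p=9)
        g(p=8)
          g(p=7)
            g(p=6)
              g(p=5)
                g(p=4)
                  g(p=3)
                    g(p=2)
                      g(p=1)
                      -> return 1
                      g(p=0)
                      -> return 0
                    -> return 1
                    g(p=1)
                    -> return 1
                  -> return 2
                  g(p=2) -> return 1  (same call as traced above)
                -> return 3
                g(p=3) -> return 2  (same call as traced above)
              -> return 5
              g(p=4) -> return 3  (same call as traced above)
            -> return 8
            g(p=5) -> return 5  (same call as traced above)
          -> return 13
          g(p=6) -> return 8  (same call as traced above)
        -> return 21
        g(p=7) -> return 13  (same call as traced above)
      -> return 34
      g(p=8) -> return 21  (same call as traced above)
    -> return 55
    g(p=9) -> return 34  (same call as traced above)
  -> return 89
  g(p=10) -> return 55  (same call as traced above)
-> return 144

Final answer: 144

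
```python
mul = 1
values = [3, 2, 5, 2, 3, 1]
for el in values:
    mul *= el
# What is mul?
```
Trace:
  mul=1
  mul=3, el=3
  mul=6, el=2
  mul=30, el=5
  mul=60, el=2
  mul=180, el=3
  mul=180, el=1

Final answer: 180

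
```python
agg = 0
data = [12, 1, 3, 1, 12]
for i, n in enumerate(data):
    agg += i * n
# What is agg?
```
Trace:
  agg=0
  agg=0, i=0, n=12
  agg=1, i=1, n=1
  agg=7, i=2, n=3
  agg=10, i=3, n=1
  agg=58, i=4, n=12

Final answer: 58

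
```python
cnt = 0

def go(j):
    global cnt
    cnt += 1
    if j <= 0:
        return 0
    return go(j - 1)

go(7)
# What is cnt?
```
Call trace:
go(j=7)
  go(j=6)
    go(j=5)
      go(j=4)
        go(j=3)
          go(j=2)
            go(j=1)
              go(j=0)
              -> return 0
            -> return 0
          -> return 0
        -> return 0
      -> return 0
    -> return 0
  -> return 0
-> return 0

cnt is incremented once per call. go is entered once for each j = 7, 6, 5, 4, 3, 2, 1, 0 (the j <= 0 call returns without recursing), i.e. 7 + 1 calls.
cnt = 8

Final answer: 8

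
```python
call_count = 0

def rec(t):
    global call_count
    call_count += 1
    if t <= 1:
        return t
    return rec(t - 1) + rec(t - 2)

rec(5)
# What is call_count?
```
Call trace (a repeated sub-call is expanded the first time; later identical calls just restate its return value):
rec(t=5)
  rec(t=4)
    rec(t=3)
      rec(t=2)
        rec(t=1)
        -> return 1
        rec(t=0)
        -> return 0
      -> return 1
      rec(t=1)
      -> return 1
    -> return 2
    rec(t=2) -> return 1  (same call as traced above)
  -> return 3
  rec(t=3) -> return 2  (same call as traced above)
-> return 5

call_count is incremented once per call, so count the calls in each subtree. Let C(t) = number of calls made by rec(t).
C(0) = C(1) = 1 (base case, no recursion); C(t) = 1 + C(t - 1) + C(t - 2) otherwise.
C(2) = 1 + C(1) + C(0) = 1 + 1 + 1 = 3
C(3) = 1 + C(2) + C(1) = 1 + 3 + 1 = 5
C(4) = 1 + C(3) + C(2) = 1 + 5 + 3 = 9
C(5) = 1 + C(4) + C(3) = 1 + 9 + 5 = 15
call_count = C(5) = 15

Final answer: 15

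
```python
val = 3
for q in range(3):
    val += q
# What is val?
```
Trace:
  val=3
  val=3, q=0
  val=4, q=1
  val=6, q=2

Final answer: 6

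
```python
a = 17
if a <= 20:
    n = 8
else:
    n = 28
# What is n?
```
Trace:
  a=17
  a=17, n=8

Final answer: 8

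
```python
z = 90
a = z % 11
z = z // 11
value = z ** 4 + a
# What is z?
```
Trace:
  z=90
  z=90, a=2
  z=8, a=2
  z=8, a=2, value=4098

Final answer: 8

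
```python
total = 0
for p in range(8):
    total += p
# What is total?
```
Trace:
  total=0
  total=0, p=0
  total=1, p=1
  total=3, p=2
  total=6, p=3
  total=10, p=4
  total=15, p=5
  total=21, p=6
  total=28, p=7

Final answer: 28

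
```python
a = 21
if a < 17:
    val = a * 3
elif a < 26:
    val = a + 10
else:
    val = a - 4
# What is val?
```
Trace:
  a=21
  a=21, val=31

Final answer: 31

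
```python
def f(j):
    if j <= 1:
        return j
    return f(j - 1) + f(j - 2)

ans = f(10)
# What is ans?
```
Call trace (a repeated sub-call is expanded the first time; later identical calls just restate its return value):
f(j=10)
  f(j=9)
    f(j=8)
      f(j=7)
        f(j=6)
          f(j=5)
            f(j=4)
              f(j=3)
                f(j=2)
                  f(j=1)
                  -> return 1
                  f(j=0)
                  -> return 0
                -> return 1
                f(j=1)
                -> return 1
              -> return 2
              f(j=2) -> return 1  (same call as traced above)
            -> return 3
            f(j=3) -> return 2  (same call as traced above)
          -> return 5
          f(j=4) -> return 3  (same call as traced above)
        -> return 8
        f(j=5) -> return 5  (same call as traced above)
      -> return 13
      f(j=6) -> return 8  (same call as traced above)
    -> return 21
    f(j=7) -> return 13  (same call as traced above)
  -> return 34
  f(j=8) -> return 21  (same call as traced above)
-> return 55

Final answer: 55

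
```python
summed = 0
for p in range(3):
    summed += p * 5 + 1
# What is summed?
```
Trace:
  summed=0
  summed=1, p=0
  summed=7, p=1
  summed=18, p=2

Final answer: 18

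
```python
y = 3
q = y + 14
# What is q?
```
Trace:
  y=3
  y=3, q=17

Final answer: 17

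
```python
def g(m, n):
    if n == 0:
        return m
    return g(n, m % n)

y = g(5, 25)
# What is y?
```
Call trace:
g(m=5, n=25)
  g(m=25, n=5)
    g(m=5, n=0)
    -> return 5
  -> return 5
-> return 5

Final answer: 5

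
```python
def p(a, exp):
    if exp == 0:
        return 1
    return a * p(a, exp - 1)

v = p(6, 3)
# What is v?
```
Call trace:
p(a=6, exp=3)
  p(a=6, exp=2)
    p(a=6, exp=1)
      p(a=6, exp=0)
      -> return 1
    -> return 6
  -> return 36
-> return 216

Final answer: 216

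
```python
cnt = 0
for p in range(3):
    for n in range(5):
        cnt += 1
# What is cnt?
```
Trace:
  cnt=0
  cnt=1, p=0, n=0
  cnt=2, p=0, n=1
  cnt=3, p=0, n=2
  cnt=4, p=0, n=3
  cnt=5, p=0, n=4
  cnt=6, p=1, n=0
  cnt=7, p=1, n=1
  cnt=8, p=1, n=2
  cnt=9, p=1, n=3
  cnt=10, p=1, n=4
  cnt=11, p=2, n=0
  cnt=12, p=2, n=1
  cnt=13, p=2, n=2
  cnt=14, p=2, n=3
  cnt=15, p=2, n=4

Final answer: 15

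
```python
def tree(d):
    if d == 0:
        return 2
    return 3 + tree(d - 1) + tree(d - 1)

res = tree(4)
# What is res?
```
Call trace (a repeated sub-call is expanded the first time; later identical calls just restate its return value):
tree(d=4)
  tree(d=3)
    tree(d=2)
      tree(d=1)
        tree(d=0)
        -> return 2
        tree(d=0)
        -> return 2
      -> return 7
      tree(d=1) -> return 7  (same call as traced above)
    -> return 17
    tree(d=2) -> return 17  (same call as traced above)
  -> return 37
  tree(d=3) -> return 37  (same call as traced above)
-> return 77

Final answer: 77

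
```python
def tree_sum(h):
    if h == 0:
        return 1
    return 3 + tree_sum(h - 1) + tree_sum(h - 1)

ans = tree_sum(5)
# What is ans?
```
Call trace (a repeated sub-call is expanded the first time; later identical calls just restate its return value):
tree_sum(h=5)
  tree_sum(h=4)
    tree_sum(h=3)
      tree_sum(h=2)
        tree_sum(h=1)
          tree_sum(h=0)
          -> return 1
          tree_sum(h=0)
          -> return 1
        -> return 5
        tree_sum(h=1) -> return 5  (same call as traced above)
      -> return 13
      tree_sum(h=2) -> return 13  (same call as traced above)
    -> return 29
    tree_sum(h=3) -> return 29  (same call as traced above)
  -> return 61
  tree_sum(h=4) -> return 61  (same call as traced above)
-> return 125

Final answer: 125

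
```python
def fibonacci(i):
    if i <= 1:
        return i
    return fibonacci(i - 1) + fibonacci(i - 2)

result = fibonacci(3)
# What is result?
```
Call trace:
fibonacci(i=3)
  fibonacci(i=2)
    fibonacci(i=1)
    -> return 1
    fibonacci(i=0)
    -> return 0
  -> return 1
  fibonacci(i=1)
  -> return 1
-> return 2

Final answer: 2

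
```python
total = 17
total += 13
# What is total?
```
Trace:
  total=17
  total=30

Final answer: 30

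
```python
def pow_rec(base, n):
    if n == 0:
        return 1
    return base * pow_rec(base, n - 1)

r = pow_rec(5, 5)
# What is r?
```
Call trace:
pow_rec(base=5, n=5)
  pow_rec(base=5, n=4)
    pow_rec(base=5, n=3)
      pow_rec(base=5, n=2)
        pow_rec(base=5, n=1)
          pow_rec(base=5, n=0)
          -> return 1
        -> return 5
      -> return 25
    -> return 125
  -> return 625
-> return 3125

Final answer: 3125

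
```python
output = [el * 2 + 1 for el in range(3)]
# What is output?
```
Trace:
  el=0
  el=1
  el=2
  output=[1, 3, 5]

Final answer: [1, 3, 5]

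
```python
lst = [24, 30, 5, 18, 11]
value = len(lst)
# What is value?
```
Trace:
  lst=[24, 30, 5, 18, 11]
  lst=[24, 30, 5, 18, 11], value=5

Final answer: 5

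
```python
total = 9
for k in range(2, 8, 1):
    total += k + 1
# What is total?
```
Trace:
  total=9
  total=12, k=2
  total=16, k=3
  total=21, k=4
  total=27, k=5
  total=34, k=6
  total=42, k=7

Final answer: 42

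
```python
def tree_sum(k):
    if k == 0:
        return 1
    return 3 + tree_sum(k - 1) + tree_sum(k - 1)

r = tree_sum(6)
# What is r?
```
Call trace (a repeated sub-call is expanded the first time; later identical calls just restate its return value):
tree_sum(k=6)
  tree_sum(k=5)
    tree_sum(k=4)
      tree_sum(k=3)
        tree_sum(k=2)
          tree_sum(k=1)
            tree_sum(k=0)
            -> return 1
            tree_sum(k=0)
            -> return 1
          -> return 5
          tree_sum(k=1) -> return 5  (same call as traced above)
        -> return 13
        tree_sum(k=2) -> return 13  (same call as traced above)
      -> return 29
      tree_sum(k=3) -> return 29  (same call as traced above)
    -> return 61
    tree_sum(k=4) -> return 61  (same call as traced above)
  -> return 125
  tree_sum(k=5) -> return 125  (same call as traced above)
-> return 253

Final answer: 253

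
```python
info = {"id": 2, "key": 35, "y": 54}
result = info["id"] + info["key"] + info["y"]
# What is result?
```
Trace:
  info={'id': 2, 'key': 35, 'y': 54}
  info={'id': 2, 'key': 35, 'y': 54}, result=91

Final answer: 91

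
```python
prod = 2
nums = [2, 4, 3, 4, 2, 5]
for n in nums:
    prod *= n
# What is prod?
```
Trace:
  prod=2
  prod=4, n=2
  prod=16, n=4
  prod=48, n=3
  prod=192, n=4
  prod=384, n=2
  prod=1920, n=5

Final answer: 1920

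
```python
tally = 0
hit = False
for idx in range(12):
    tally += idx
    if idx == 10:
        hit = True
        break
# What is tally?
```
Trace:
  tally=0
  tally=0, hit=False
  tally=0, hit=False, idx=0
  tally=1, hit=False, idx=1
  tally=3, hit=False, idx=2
  tally=6, hit=False, idx=3
  tally=10, hit=False, idx=4
  tally=15, hit=False, idx=5
  tally=21, hit=False, idx=6
  tally=28, hit=False, idx=7
  tally=36, hit=False, idx=8
  tally=45, hit=False, idx=9
  tally=55, hit=True, idx=10

Final answer: 55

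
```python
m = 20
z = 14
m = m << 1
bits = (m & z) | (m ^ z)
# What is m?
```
Trace:
  m=20
  m=20, z=14
  m=40, z=14
  m=40, z=14, bits=46

Final answer: 40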